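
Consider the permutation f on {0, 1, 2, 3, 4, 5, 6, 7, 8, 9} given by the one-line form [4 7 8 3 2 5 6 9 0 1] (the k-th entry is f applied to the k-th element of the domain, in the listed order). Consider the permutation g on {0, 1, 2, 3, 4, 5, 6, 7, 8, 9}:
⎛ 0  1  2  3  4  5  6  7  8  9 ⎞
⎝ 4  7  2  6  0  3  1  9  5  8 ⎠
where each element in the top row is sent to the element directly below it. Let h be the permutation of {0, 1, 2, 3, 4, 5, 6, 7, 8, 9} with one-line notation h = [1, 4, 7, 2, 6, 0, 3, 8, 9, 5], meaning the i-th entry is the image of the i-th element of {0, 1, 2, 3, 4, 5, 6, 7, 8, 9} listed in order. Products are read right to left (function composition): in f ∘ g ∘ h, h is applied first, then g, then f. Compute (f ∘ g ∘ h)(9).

Apply the permutations in order: h(9) = 5, then g(5) = 3, then f(3) = 3. So (f ∘ g ∘ h)(9) = 3.

3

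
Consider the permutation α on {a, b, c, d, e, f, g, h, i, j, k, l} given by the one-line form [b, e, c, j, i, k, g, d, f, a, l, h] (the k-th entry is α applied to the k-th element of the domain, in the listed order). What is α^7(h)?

f

Tracing h → d → … returns to h after 10 steps, so h lies in a 10-cycle (a b e i f k l h d j).
Advancing 7 steps from h: h → d → j → a → b → e → i → f.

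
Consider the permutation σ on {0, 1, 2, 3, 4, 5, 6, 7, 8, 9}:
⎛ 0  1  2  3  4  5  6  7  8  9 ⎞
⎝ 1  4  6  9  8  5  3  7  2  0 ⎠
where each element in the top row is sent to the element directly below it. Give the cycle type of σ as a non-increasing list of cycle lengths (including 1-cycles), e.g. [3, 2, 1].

The disjoint cycles are (0, 1, 4, 8, 2, 6, 3, 9)(5)(7), with lengths 8, 1, 1 in non-increasing order.

[8, 1, 1]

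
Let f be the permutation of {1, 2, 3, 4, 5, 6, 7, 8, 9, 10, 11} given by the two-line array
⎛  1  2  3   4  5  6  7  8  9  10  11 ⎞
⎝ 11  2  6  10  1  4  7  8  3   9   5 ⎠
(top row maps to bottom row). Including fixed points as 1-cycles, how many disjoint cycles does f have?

5

The cycle decomposition is (1 11 5)(2)(3 6 4 10 9)(7)(8), which has 5 cycles (counting 1-cycles).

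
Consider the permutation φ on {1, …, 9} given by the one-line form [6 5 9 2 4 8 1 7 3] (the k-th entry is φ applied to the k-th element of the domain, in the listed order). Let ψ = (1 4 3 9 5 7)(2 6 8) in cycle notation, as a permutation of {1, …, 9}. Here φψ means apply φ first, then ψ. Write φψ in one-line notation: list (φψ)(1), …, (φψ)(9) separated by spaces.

For each element, apply φ then ψ: 1 → 6 → 8; 2 → 5 → 7; 3 → 9 → 5; 4 → 2 → 6; 5 → 4 → 3; 6 → 8 → 2; 7 → 1 → 4; 8 → 7 → 1; 9 → 3 → 9.
Collecting the images, φψ = [8 7 5 6 3 2 4 1 9].

8 7 5 6 3 2 4 1 9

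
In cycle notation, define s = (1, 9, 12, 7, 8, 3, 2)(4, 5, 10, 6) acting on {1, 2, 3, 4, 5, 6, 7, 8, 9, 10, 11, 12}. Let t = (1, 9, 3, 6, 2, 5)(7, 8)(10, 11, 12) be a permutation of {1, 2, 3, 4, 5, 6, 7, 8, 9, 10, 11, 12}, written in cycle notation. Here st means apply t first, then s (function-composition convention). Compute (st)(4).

5

(st)(4) = s(t(4)). t(4) = 4, then s(4) = 5. So (st)(4) = 5.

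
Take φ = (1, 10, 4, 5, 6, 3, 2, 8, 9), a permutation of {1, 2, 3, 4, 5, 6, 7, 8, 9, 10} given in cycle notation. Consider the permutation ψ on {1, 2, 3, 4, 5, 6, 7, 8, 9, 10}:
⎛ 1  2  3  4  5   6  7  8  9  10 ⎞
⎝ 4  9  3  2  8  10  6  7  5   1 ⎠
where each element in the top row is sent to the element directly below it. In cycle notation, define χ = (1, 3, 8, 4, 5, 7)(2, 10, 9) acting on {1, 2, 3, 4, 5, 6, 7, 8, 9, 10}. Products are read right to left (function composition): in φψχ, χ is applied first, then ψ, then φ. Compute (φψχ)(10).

Chase 10: χ(10) = 9; ψ(9) = 5; φ(5) = 6. Hence (φψχ)(10) = 6.

6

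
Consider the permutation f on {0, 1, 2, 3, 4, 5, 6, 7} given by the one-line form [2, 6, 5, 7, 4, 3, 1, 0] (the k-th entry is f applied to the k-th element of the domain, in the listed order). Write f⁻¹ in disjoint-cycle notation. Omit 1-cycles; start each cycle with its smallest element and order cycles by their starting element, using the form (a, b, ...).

(0, 7, 3, 5, 2)(1, 6)

First write f in disjoint cycles: (0, 2, 5, 3, 7)(1, 6).
The inverse reverses every cycle; in canonical form, f⁻¹ = (0, 7, 3, 5, 2)(1, 6).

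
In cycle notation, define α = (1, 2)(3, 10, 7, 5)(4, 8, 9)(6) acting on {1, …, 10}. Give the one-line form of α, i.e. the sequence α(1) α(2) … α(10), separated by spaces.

Image by image: 1→2, 2→1, 3→10, 4→8, 5→3, 6→6, 7→5, 8→9, 9→4, 10→7.
Listing these in domain order gives 2 1 10 8 3 6 5 9 4 7.

2 1 10 8 3 6 5 9 4 7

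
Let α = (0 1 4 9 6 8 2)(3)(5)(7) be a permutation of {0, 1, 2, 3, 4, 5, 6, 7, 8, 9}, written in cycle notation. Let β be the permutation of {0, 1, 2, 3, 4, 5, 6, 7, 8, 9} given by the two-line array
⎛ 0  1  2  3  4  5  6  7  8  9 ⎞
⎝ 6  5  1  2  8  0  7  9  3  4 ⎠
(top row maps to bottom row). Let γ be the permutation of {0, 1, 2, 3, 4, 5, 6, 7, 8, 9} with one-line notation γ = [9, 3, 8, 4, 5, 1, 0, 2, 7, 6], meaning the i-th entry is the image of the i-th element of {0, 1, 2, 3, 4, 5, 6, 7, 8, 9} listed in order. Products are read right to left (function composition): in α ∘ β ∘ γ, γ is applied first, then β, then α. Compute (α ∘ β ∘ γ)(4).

1

Chase 4: γ(4) = 5; β(5) = 0; α(0) = 1. Hence (α ∘ β ∘ γ)(4) = 1.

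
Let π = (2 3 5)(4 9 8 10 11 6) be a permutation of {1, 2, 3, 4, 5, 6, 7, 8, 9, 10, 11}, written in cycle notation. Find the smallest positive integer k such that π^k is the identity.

The disjoint cycles have lengths 6, 3, 1, 1.
The order is lcm(6, 3) = 6.

6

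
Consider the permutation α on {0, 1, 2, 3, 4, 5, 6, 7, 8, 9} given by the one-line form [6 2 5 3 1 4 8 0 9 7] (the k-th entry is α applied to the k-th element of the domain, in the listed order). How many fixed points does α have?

1

The fixed points (elements with α(x) = x) are {3}, so there is 1.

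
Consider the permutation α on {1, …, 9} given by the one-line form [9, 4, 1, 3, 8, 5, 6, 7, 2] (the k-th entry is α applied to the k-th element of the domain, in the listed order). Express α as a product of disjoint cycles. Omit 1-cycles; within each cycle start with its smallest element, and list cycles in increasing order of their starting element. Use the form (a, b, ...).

Start at 1 and follow images: 1 → 9 → 2 → 4 → 3 → 1, giving the cycle (1, 9, 2, 4, 3).
Repeating from the next unused element and collecting all non-trivial cycles gives (1, 9, 2, 4, 3)(5, 8, 7, 6).

(1, 9, 2, 4, 3)(5, 8, 7, 6)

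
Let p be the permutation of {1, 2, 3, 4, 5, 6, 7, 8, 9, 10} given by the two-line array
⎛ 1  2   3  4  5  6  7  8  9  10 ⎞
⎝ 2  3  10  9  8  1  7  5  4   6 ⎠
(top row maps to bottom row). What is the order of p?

Writing p as disjoint cycles, the cycle lengths are 5, 2, 2, 1.
The order is lcm(5, 2, 2) = 10.

10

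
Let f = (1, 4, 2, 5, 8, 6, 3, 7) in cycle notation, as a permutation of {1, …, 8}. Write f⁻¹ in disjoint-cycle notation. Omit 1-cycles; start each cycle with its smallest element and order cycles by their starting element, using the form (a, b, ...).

If f sends a → b within a cycle, f⁻¹ sends b → a; equivalently, reverse each cycle.
Reversing each cycle of f and rotating so the smallest element leads gives (1, 7, 3, 6, 8, 5, 2, 4).

(1, 7, 3, 6, 8, 5, 2, 4)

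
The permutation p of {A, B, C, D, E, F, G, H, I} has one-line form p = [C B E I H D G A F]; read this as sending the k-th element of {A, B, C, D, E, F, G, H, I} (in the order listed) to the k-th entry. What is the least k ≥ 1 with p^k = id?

The disjoint-cycle form of p has cycle lengths 4, 3, 1, 1.
The order is lcm(4, 3) = 12.

12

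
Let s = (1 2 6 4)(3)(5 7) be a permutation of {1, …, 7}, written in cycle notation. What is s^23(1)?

4

1 lies in the 4-cycle (1 2 6 4).
Powers repeat with period 4 on this cycle, and 23 mod 4 = 3, so s^23(1) = s^3(1).
Stepping 3 places around the cycle: 1 → 2 → 6 → 4.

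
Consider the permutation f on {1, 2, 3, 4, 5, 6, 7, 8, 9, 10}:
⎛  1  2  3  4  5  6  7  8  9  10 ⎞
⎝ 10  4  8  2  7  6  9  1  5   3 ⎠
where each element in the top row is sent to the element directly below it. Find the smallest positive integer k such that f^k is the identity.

Decomposing into disjoint cycles gives cycle lengths 4, 3, 2, 1.
The order of f is the least common multiple of its cycle lengths: lcm(4, 3, 2) = 12.

12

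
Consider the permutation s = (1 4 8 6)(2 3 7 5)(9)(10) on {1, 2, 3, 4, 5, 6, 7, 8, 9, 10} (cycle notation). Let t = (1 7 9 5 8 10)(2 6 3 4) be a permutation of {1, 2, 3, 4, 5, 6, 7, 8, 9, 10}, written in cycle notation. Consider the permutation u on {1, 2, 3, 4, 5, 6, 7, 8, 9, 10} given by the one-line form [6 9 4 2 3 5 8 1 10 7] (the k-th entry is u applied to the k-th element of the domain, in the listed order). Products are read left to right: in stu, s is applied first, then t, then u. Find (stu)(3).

10

(stu)(3) = u(t(s(3))). s(3) = 7, then t(7) = 9, then u(9) = 10, so the result is 10.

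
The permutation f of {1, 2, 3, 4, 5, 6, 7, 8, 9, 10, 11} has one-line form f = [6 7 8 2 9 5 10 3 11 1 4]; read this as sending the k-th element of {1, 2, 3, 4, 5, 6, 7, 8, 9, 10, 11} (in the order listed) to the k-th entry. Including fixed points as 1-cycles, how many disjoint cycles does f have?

The cycle decomposition is (1 6 5 9 11 4 2 7 10)(3 8), which has 2 cycles (counting 1-cycles).

2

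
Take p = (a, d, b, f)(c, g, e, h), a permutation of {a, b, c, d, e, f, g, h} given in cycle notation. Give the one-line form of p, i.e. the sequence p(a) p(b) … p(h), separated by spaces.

Image by image: a→d, b→f, c→g, d→b, e→h, f→a, g→e, h→c.
Listing these in domain order gives d f g b h a e c.

d f g b h a e c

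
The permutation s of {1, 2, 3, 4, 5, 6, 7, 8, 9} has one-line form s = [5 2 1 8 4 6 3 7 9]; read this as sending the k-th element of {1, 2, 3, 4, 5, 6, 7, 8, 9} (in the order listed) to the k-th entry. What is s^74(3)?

Tracing 3 → 1 → … returns to 3 after 6 steps, so 3 lies in a 6-cycle (1 5 4 8 7 3).
Since the cycle has length 6, s^74 acts on it the same as s^2 (74 mod 6 = 2).
Stepping 2 places around the cycle: 3 → 1 → 5.

5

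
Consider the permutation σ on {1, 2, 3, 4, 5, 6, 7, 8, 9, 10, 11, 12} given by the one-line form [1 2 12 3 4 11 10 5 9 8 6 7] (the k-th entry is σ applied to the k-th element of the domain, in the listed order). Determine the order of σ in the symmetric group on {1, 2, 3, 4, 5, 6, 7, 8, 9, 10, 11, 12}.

The disjoint-cycle form of σ has cycle lengths 7, 2, 1, 1, 1.
Since disjoint cycles commute, ord(σ) = lcm(7, 2) = 14.

14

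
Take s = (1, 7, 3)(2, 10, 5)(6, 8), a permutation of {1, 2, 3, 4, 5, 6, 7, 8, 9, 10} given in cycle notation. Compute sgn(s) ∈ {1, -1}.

-1

The cycle lengths are 3, 3, 2, 1, 1.
A cycle is odd iff its length is even; s has 1 even-length cycle, so sgn(s) = (−1)^1 and s is odd.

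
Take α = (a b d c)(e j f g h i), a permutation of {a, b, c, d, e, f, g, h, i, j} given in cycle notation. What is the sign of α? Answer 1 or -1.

The cycle lengths are 6, 4.
A cycle is odd iff its length is even; α has 2 even-length cycles, so sgn(α) = (−1)^2 and α is even.

1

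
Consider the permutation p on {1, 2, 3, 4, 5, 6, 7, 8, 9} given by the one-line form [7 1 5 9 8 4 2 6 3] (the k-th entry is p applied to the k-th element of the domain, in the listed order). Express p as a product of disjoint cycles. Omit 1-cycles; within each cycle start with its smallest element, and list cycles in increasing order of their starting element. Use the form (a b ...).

Start at 1 and follow images: 1 → 7 → 2 → 1, giving the cycle (1 7 2).
Repeating from the next unused element and collecting all non-trivial cycles gives (1 7 2)(3 5 8 6 4 9).

(1 7 2)(3 5 8 6 4 9)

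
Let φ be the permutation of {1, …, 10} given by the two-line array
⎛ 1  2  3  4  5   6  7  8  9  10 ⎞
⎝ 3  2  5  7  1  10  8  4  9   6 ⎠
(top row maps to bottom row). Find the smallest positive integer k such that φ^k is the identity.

6

Decomposing into disjoint cycles gives cycle lengths 3, 3, 2, 1, 1.
The order of φ is the least common multiple of its cycle lengths: lcm(3, 3, 2) = 6.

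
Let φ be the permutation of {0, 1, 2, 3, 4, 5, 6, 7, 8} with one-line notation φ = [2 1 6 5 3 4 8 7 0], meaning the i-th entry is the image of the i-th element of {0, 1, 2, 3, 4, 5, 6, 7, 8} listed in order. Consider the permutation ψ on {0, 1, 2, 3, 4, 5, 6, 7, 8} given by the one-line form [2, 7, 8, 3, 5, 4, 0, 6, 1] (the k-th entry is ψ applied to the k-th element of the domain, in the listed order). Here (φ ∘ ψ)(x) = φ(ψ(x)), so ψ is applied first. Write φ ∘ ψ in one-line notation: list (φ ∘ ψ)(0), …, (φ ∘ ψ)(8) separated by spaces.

(φ ∘ ψ)(x) = φ(ψ(x)). Computing each image: φ(ψ(0)) = φ(2) = 6, φ(ψ(1)) = φ(7) = 7, φ(ψ(2)) = φ(8) = 0, φ(ψ(3)) = φ(3) = 5, φ(ψ(4)) = φ(5) = 4, φ(ψ(5)) = φ(4) = 3, φ(ψ(6)) = φ(0) = 2, φ(ψ(7)) = φ(6) = 8, φ(ψ(8)) = φ(1) = 1.
Hence φ ∘ ψ = [6 7 0 5 4 3 2 8 1].

6 7 0 5 4 3 2 8 1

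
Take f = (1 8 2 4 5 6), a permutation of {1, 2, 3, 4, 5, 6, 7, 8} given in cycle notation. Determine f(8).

Within (1 8 2 4 5 6), 8 ↦ 2.

2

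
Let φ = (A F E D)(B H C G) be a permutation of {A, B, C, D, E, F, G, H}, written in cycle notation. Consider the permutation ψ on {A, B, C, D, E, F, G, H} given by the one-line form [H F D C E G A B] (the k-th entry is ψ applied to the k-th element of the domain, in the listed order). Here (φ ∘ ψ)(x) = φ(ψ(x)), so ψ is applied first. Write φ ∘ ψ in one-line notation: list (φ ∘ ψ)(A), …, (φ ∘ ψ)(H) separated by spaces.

C E A G D B F H

(φ ∘ ψ)(x) = φ(ψ(x)). Computing each image: φ(ψ(A)) = φ(H) = C, φ(ψ(B)) = φ(F) = E, φ(ψ(C)) = φ(D) = A, φ(ψ(D)) = φ(C) = G, φ(ψ(E)) = φ(E) = D, φ(ψ(F)) = φ(G) = B, φ(ψ(G)) = φ(A) = F, φ(ψ(H)) = φ(B) = H.
Hence φ ∘ ψ = [C E A G D B F H].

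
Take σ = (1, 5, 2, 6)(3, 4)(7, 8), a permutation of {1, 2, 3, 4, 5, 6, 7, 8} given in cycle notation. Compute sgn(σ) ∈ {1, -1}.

-1

The cycle lengths are 4, 2, 2.
A cycle is odd iff its length is even; σ has 3 even-length cycles, so sgn(σ) = (−1)^3 and σ is odd.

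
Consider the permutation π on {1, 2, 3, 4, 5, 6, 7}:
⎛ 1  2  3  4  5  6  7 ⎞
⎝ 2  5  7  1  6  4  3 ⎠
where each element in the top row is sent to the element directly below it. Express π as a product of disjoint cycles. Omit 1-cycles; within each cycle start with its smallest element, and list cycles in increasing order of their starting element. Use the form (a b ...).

Start at 1 and follow images: 1 → 2 → 5 → 6 → 4 → 1, giving the cycle (1 2 5 6 4).
Repeating from the next unused element and collecting all non-trivial cycles gives (1 2 5 6 4)(3 7).

(1 2 5 6 4)(3 7)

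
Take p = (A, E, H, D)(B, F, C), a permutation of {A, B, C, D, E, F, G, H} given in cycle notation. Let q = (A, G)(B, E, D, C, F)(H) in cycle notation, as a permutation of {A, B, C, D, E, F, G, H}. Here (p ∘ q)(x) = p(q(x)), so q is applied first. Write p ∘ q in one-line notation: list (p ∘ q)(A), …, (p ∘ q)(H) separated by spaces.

For each element, apply q then p: A → G → G; B → E → H; C → F → C; D → C → B; E → D → A; F → B → F; G → A → E; H → H → D.
So p ∘ q in one-line form is G H C B A F E D.

G H C B A F E D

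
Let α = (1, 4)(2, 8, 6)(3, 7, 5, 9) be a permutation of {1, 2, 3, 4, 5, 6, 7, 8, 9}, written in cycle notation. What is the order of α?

12

The cycle type of α is (4, 3, 2).
The order is lcm(4, 3, 2) = 12.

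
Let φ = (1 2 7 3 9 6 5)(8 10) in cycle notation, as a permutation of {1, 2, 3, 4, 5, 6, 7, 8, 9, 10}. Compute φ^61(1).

6

1 lies in the 7-cycle (1 2 7 3 9 6 5).
Powers repeat with period 7 on this cycle, and 61 mod 7 = 5, so φ^61(1) = φ^5(1).
Stepping 5 places around the cycle: 1 → 2 → 7 → 3 → 9 → 6.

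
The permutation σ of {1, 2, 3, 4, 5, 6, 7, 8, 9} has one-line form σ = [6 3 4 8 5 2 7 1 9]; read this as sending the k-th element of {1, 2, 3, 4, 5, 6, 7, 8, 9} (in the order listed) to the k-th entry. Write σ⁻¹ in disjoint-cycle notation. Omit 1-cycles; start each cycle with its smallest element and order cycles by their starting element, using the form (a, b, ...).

The cycle decomposition of σ is (1, 6, 2, 3, 4, 8).
The inverse reverses every cycle; in canonical form, σ⁻¹ = (1, 8, 4, 3, 2, 6).

(1, 8, 4, 3, 2, 6)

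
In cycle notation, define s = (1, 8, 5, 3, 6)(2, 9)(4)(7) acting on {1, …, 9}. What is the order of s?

10

The disjoint cycles have lengths 5, 2, 1, 1.
Since disjoint cycles commute, ord(s) = lcm(5, 2) = 10.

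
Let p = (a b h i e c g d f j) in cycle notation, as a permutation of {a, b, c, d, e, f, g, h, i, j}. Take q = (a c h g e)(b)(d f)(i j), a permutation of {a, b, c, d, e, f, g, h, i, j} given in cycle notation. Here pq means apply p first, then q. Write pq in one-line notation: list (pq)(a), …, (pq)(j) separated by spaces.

(pq)(x) = q(p(x)). Computing each image: q(p(a)) = q(b) = b, q(p(b)) = q(h) = g, q(p(c)) = q(g) = e, q(p(d)) = q(f) = d, q(p(e)) = q(c) = h, q(p(f)) = q(j) = i, q(p(g)) = q(d) = f, q(p(h)) = q(i) = j, q(p(i)) = q(e) = a, q(p(j)) = q(a) = c.
Hence pq = [b g e d h i f j a c].

b g e d h i f j a c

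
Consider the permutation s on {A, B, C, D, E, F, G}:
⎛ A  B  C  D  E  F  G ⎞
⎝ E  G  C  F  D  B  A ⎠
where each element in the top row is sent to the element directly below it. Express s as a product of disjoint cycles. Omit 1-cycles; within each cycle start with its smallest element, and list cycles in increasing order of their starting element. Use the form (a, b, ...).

Iterating s from A gives A → E → D → F → B → G → A; that is the 6-cycle (A, E, D, F, B, G).
Continuing from each remaining unvisited element yields (A, E, D, F, B, G).

(A, E, D, F, B, G)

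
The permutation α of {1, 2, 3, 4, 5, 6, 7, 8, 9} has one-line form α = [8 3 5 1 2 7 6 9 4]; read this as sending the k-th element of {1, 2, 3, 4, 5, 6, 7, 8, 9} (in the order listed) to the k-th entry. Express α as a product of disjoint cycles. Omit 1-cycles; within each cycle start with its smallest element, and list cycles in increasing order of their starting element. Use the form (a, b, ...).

(1, 8, 9, 4)(2, 3, 5)(6, 7)

Start at 1 and follow images: 1 → 8 → 9 → 4 → 1, giving the cycle (1, 8, 9, 4).
Repeating from the next unused element and collecting all non-trivial cycles gives (1, 8, 9, 4)(2, 3, 5)(6, 7).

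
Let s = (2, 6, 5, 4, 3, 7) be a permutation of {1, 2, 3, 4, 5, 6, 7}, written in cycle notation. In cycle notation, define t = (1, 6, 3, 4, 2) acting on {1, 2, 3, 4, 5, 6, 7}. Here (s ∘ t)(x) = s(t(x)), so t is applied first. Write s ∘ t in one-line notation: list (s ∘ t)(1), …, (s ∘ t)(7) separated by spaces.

5 1 3 6 4 7 2

Chase each element through t then s: 1 → 6 → 5; 2 → 1 → 1; 3 → 4 → 3; 4 → 2 → 6; 5 → 5 → 4; 6 → 3 → 7; 7 → 7 → 2.
So s ∘ t in one-line form is 5 1 3 6 4 7 2.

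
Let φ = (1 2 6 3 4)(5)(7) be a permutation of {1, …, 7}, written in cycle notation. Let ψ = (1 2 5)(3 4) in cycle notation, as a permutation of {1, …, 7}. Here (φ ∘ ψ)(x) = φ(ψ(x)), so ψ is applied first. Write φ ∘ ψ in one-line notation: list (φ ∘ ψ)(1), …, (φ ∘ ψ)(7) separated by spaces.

6 5 1 4 2 3 7

For each element, apply ψ then φ: 1 → 2 → 6; 2 → 5 → 5; 3 → 4 → 1; 4 → 3 → 4; 5 → 1 → 2; 6 → 6 → 3; 7 → 7 → 7.
Collecting the images, φ ∘ ψ = [6 5 1 4 2 3 7].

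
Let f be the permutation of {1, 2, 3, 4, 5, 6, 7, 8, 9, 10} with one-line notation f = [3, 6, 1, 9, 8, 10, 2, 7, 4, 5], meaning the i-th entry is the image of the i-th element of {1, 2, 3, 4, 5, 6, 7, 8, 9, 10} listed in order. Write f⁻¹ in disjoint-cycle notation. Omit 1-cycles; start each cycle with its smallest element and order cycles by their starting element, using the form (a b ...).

The cycle decomposition of f is (1 3)(2 6 10 5 8 7)(4 9).
Reversing each cycle (and rotating so the smallest element leads) gives f⁻¹ = (1 3)(2 7 8 5 10 6)(4 9).

(1 3)(2 7 8 5 10 6)(4 9)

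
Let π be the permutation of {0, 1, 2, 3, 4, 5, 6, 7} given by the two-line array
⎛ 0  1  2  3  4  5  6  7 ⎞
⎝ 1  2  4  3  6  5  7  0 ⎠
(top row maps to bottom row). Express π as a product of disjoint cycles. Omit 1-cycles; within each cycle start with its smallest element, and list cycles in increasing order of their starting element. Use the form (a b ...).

Iterating π from 0 gives 0 → 1 → 2 → 4 → 6 → 7 → 0; that is the 6-cycle (0 1 2 4 6 7).
Repeating from the next unused element and collecting all non-trivial cycles gives (0 1 2 4 6 7).

(0 1 2 4 6 7)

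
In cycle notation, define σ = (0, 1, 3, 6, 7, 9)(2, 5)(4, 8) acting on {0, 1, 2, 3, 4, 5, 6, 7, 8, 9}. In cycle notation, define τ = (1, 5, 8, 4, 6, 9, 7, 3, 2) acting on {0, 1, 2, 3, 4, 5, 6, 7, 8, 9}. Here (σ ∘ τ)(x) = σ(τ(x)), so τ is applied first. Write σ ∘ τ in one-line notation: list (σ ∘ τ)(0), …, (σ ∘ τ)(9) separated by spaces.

1 2 3 5 7 4 0 6 8 9

(σ ∘ τ)(x) = σ(τ(x)). Computing each image: σ(τ(0)) = σ(0) = 1, σ(τ(1)) = σ(5) = 2, σ(τ(2)) = σ(1) = 3, σ(τ(3)) = σ(2) = 5, σ(τ(4)) = σ(6) = 7, σ(τ(5)) = σ(8) = 4, σ(τ(6)) = σ(9) = 0, σ(τ(7)) = σ(3) = 6, σ(τ(8)) = σ(4) = 8, σ(τ(9)) = σ(7) = 9.
Hence σ ∘ τ = [1 2 3 5 7 4 0 6 8 9].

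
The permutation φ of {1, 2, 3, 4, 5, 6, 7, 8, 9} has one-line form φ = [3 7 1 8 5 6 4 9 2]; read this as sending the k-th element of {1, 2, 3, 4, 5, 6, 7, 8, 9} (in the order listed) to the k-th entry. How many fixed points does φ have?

2

The fixed points (elements with φ(x) = x) are {5, 6}, so there are 2.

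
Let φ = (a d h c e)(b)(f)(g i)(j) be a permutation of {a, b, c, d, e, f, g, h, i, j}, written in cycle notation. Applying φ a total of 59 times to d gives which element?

d lies in the 5-cycle (a d h c e).
Since the cycle has length 5, φ^59 acts on it the same as φ^4 (59 mod 5 = 4).
Advancing 4 steps from d: d → h → c → e → a.

a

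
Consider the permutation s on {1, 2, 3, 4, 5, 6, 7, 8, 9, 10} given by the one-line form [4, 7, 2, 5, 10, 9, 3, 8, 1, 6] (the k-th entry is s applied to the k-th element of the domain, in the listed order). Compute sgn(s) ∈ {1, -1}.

-1

In disjoint-cycle form the cycle lengths are 6, 3, 1.
A cycle of length ℓ contributes ℓ−1 transpositions, so s is a product of 5 + 2 = 7 transpositions — odd.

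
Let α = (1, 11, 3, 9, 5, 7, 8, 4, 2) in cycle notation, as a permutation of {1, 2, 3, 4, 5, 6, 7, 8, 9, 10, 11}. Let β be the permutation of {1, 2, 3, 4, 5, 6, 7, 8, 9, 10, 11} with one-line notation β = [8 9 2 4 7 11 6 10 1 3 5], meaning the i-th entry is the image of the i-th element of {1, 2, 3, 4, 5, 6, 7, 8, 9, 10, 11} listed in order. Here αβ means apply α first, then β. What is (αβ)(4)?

α(4) = 2, then β(2) = 9; composing gives (αβ)(4) = 9.

9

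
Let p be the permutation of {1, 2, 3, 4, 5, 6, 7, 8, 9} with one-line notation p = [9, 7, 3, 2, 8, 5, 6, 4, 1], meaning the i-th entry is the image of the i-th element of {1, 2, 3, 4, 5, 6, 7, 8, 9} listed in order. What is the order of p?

6

Decomposing into disjoint cycles gives cycle lengths 6, 2, 1.
Since disjoint cycles commute, ord(p) = lcm(6, 2) = 6.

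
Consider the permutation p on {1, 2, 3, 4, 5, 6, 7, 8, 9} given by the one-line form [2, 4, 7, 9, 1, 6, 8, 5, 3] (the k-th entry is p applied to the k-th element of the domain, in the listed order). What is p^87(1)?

5

Tracing 1 → 2 → … returns to 1 after 8 steps, so 1 lies in an 8-cycle (1, 2, 4, 9, 3, 7, 8, 5).
Powers repeat with period 8 on this cycle, and 87 mod 8 = 7, so p^87(1) = p^7(1).
Stepping 7 places around the cycle: 1 → 2 → 4 → 9 → 3 → 7 → 8 → 5.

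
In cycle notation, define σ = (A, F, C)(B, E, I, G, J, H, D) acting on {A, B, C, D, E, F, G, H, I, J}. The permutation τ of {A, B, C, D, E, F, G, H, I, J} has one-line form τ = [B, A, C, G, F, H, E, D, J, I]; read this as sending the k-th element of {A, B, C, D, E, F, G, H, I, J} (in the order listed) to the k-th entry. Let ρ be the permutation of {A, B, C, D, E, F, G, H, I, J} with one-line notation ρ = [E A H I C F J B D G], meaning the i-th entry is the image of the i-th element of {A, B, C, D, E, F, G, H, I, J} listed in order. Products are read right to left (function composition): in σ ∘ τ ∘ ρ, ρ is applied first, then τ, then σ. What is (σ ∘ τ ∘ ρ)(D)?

H

Chase D: ρ(D) = I; τ(I) = J; σ(J) = H. Hence (σ ∘ τ ∘ ρ)(D) = H.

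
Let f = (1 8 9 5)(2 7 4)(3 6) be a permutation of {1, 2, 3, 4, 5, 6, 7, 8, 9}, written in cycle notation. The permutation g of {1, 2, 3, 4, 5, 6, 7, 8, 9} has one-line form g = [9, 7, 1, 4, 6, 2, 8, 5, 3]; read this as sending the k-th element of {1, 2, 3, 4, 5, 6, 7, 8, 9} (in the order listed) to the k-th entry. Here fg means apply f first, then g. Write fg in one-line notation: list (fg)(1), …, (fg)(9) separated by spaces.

5 8 2 7 9 1 4 3 6

(fg)(x) = g(f(x)). Computing each image: g(f(1)) = g(8) = 5, g(f(2)) = g(7) = 8, g(f(3)) = g(6) = 2, g(f(4)) = g(2) = 7, g(f(5)) = g(1) = 9, g(f(6)) = g(3) = 1, g(f(7)) = g(4) = 4, g(f(8)) = g(9) = 3, g(f(9)) = g(5) = 6.
Hence fg = [5 8 2 7 9 1 4 3 6].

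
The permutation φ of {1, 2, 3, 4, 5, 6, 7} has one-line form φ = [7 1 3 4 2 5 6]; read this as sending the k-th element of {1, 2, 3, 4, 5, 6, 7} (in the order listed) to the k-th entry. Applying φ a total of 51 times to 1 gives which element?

7

Tracing 1 → 7 → … returns to 1 after 5 steps, so 1 lies in a 5-cycle (1 7 6 5 2).
Since the cycle has length 5, φ^51 acts on it the same as φ^1 (51 mod 5 = 1).
Stepping 1 place around the cycle: 1 → 7.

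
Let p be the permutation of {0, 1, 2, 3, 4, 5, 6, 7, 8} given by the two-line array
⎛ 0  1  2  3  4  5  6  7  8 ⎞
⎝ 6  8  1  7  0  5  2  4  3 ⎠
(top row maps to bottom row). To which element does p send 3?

The entry below 3 in the array is 7, so p(3) = 7.

7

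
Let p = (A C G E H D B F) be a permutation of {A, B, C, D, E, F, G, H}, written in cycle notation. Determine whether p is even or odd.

The cycle lengths are 8.
A cycle is odd iff its length is even; p has 1 even-length cycle, so sgn(p) = (−1)^1 and p is odd.

odd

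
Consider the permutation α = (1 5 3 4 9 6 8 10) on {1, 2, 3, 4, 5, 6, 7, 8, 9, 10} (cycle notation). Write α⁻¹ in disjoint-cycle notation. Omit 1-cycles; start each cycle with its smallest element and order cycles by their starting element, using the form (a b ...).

The inverse reverses each cycle.
Reversing each cycle of α and rotating so the smallest element leads gives (1 10 8 6 9 4 3 5).

(1 10 8 6 9 4 3 5)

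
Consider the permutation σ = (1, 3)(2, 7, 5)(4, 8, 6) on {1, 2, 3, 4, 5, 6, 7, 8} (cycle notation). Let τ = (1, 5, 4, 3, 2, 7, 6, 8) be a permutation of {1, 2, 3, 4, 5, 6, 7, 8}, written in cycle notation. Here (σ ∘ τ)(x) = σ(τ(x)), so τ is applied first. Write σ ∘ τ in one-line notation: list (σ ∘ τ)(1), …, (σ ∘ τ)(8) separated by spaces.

For each element, apply τ then σ: 1 → 5 → 2; 2 → 7 → 5; 3 → 2 → 7; 4 → 3 → 1; 5 → 4 → 8; 6 → 8 → 6; 7 → 6 → 4; 8 → 1 → 3.
So σ ∘ τ in one-line form is 2 5 7 1 8 6 4 3.

2 5 7 1 8 6 4 3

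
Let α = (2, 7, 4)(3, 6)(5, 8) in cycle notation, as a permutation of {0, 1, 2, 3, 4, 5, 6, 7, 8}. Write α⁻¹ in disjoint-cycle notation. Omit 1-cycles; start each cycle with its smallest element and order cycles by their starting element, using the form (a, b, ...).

Inverting a permutation written in cycle notation just reverses the order within every cycle.
Reversing each cycle of α and rotating so the smallest element leads gives (2, 4, 7)(3, 6)(5, 8).

(2, 4, 7)(3, 6)(5, 8)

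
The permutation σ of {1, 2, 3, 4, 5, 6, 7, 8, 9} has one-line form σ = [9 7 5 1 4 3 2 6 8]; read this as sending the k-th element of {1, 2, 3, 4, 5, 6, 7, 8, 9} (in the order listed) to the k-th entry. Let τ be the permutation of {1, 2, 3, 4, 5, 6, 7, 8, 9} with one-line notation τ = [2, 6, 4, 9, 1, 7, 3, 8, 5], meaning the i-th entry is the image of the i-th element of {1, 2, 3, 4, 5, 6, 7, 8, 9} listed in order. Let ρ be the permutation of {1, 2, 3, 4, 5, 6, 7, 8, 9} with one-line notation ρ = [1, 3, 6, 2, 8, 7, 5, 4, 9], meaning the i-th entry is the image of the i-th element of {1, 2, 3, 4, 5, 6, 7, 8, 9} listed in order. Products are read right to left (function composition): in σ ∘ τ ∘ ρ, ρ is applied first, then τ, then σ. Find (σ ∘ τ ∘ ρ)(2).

Apply the permutations in order: ρ(2) = 3, then τ(3) = 4, then σ(4) = 1. So (σ ∘ τ ∘ ρ)(2) = 1.

1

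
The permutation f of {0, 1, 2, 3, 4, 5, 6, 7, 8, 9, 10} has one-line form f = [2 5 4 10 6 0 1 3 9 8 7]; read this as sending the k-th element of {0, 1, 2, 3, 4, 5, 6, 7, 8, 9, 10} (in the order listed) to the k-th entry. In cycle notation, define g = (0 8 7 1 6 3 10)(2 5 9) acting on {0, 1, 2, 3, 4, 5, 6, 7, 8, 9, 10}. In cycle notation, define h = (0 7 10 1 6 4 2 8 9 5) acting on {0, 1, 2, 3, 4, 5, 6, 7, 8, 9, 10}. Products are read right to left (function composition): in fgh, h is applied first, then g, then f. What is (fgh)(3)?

7

Apply the permutations in order: h(3) = 3, then g(3) = 10, then f(10) = 7. So (fgh)(3) = 7.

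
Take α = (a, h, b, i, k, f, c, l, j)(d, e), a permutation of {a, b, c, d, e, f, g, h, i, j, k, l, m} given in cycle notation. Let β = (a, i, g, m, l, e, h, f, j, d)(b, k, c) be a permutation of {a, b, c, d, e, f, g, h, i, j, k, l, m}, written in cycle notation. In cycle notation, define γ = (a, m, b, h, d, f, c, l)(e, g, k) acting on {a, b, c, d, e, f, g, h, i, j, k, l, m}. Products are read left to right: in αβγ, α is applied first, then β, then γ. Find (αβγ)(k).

Chase k: α(k) = f; β(f) = j; γ(j) = j. Hence (αβγ)(k) = j.

j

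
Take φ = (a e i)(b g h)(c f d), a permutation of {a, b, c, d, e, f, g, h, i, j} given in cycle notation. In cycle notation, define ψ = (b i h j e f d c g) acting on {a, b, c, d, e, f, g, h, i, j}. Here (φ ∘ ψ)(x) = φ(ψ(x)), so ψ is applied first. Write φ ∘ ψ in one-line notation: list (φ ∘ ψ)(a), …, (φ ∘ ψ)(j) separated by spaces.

(φ ∘ ψ)(x) = φ(ψ(x)). Computing each image: φ(ψ(a)) = φ(a) = e, φ(ψ(b)) = φ(i) = a, φ(ψ(c)) = φ(g) = h, φ(ψ(d)) = φ(c) = f, φ(ψ(e)) = φ(f) = d, φ(ψ(f)) = φ(d) = c, φ(ψ(g)) = φ(b) = g, φ(ψ(h)) = φ(j) = j, φ(ψ(i)) = φ(h) = b, φ(ψ(j)) = φ(e) = i.
Hence φ ∘ ψ = [e a h f d c g j b i].

e a h f d c g j b i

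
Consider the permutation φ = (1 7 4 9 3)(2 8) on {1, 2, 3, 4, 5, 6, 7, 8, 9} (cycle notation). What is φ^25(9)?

9

9 lies in the 5-cycle (1 7 4 9 3).
Since the cycle has length 5, φ^25 acts on it the same as φ^0 (25 mod 5 = 0).
So φ^25(9) = 9.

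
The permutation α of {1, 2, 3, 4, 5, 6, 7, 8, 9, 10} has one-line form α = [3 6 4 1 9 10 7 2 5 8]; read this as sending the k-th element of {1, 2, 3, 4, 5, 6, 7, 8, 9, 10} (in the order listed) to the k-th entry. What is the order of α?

Writing α as disjoint cycles, the cycle lengths are 4, 3, 2, 1.
Since disjoint cycles commute, ord(α) = lcm(4, 3, 2) = 12.

12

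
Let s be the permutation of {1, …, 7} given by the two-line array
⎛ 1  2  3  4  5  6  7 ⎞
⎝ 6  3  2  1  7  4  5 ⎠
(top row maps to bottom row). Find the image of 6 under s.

4

The entry below 6 in the array is 4, so s(6) = 4.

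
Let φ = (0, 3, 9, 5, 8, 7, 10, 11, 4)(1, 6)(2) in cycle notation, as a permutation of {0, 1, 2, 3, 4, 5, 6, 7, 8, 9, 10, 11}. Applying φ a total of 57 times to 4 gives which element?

4 lies in the 9-cycle (0, 3, 9, 5, 8, 7, 10, 11, 4).
Powers repeat with period 9 on this cycle, and 57 mod 9 = 3, so φ^57(4) = φ^3(4).
Advancing 3 steps from 4: 4 → 0 → 3 → 9.

9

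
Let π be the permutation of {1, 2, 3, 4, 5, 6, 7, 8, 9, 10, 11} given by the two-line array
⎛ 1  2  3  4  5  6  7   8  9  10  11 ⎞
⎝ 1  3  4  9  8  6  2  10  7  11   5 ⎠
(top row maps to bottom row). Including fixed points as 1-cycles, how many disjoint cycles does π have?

4

The cycle decomposition is (1)(2, 3, 4, 9, 7)(5, 8, 10, 11)(6), which has 4 cycles (counting 1-cycles).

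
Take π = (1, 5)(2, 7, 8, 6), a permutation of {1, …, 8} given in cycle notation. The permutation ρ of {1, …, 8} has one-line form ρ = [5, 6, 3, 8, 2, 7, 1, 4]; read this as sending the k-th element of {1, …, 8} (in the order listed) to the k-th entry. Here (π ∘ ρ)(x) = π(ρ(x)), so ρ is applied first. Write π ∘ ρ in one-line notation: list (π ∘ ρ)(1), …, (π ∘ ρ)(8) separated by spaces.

1 2 3 6 7 8 5 4

Chase each element through ρ then π: 1 → 5 → 1; 2 → 6 → 2; 3 → 3 → 3; 4 → 8 → 6; 5 → 2 → 7; 6 → 7 → 8; 7 → 1 → 5; 8 → 4 → 4.
So π ∘ ρ in one-line form is 1 2 3 6 7 8 5 4.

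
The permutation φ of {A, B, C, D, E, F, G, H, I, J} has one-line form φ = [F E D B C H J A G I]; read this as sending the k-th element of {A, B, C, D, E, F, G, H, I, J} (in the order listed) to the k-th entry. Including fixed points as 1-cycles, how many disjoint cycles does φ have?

3

The cycle decomposition is (A F H)(B E C D)(G J I), which has 3 cycles (counting 1-cycles).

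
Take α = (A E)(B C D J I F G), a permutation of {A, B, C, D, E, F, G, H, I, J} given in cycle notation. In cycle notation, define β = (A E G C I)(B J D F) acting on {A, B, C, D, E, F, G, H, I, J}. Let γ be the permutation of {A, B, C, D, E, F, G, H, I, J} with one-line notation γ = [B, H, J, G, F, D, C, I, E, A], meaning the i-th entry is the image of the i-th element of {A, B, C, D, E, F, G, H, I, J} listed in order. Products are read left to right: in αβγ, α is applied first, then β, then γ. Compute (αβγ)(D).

G

Chase D: α(D) = J; β(J) = D; γ(D) = G. Hence (αβγ)(D) = G.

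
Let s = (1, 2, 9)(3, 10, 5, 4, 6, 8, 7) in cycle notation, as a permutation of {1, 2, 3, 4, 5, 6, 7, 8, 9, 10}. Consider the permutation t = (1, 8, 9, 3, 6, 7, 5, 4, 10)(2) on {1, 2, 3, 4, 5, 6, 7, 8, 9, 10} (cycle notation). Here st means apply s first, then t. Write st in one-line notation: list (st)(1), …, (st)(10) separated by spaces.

For each element, apply s then t: 1 → 2 → 2; 2 → 9 → 3; 3 → 10 → 1; 4 → 6 → 7; 5 → 4 → 10; 6 → 8 → 9; 7 → 3 → 6; 8 → 7 → 5; 9 → 1 → 8; 10 → 5 → 4.
Collecting the images, st = [2 3 1 7 10 9 6 5 8 4].

2 3 1 7 10 9 6 5 8 4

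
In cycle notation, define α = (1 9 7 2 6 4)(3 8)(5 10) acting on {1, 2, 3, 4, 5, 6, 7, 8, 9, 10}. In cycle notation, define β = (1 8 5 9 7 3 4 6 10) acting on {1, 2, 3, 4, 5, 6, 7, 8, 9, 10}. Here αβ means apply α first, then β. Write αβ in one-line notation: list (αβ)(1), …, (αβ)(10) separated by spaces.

(αβ)(x) = β(α(x)). Computing each image: β(α(1)) = β(9) = 7, β(α(2)) = β(6) = 10, β(α(3)) = β(8) = 5, β(α(4)) = β(1) = 8, β(α(5)) = β(10) = 1, β(α(6)) = β(4) = 6, β(α(7)) = β(2) = 2, β(α(8)) = β(3) = 4, β(α(9)) = β(7) = 3, β(α(10)) = β(5) = 9.
Hence αβ = [7 10 5 8 1 6 2 4 3 9].

7 10 5 8 1 6 2 4 3 9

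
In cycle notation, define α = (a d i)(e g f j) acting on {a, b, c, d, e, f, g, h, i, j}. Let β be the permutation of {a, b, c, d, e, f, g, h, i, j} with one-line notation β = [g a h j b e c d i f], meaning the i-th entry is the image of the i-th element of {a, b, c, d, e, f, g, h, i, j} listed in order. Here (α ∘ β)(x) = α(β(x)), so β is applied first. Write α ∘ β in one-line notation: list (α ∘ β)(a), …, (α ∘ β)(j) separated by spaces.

f d h e b g c i a j

Chase each element through β then α: a → g → f; b → a → d; c → h → h; d → j → e; e → b → b; f → e → g; g → c → c; h → d → i; i → i → a; j → f → j.
So α ∘ β in one-line form is f d h e b g c i a j.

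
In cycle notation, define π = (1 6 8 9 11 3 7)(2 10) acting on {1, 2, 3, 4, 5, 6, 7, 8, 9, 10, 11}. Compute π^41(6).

1

6 lies in the 7-cycle (1 6 8 9 11 3 7).
On a 7-cycle, π^7 is the identity, so π^41 = π^6 there (41 ≡ 6 mod 7).
Advancing 6 steps from 6: 6 → 8 → 9 → 11 → 3 → 7 → 1.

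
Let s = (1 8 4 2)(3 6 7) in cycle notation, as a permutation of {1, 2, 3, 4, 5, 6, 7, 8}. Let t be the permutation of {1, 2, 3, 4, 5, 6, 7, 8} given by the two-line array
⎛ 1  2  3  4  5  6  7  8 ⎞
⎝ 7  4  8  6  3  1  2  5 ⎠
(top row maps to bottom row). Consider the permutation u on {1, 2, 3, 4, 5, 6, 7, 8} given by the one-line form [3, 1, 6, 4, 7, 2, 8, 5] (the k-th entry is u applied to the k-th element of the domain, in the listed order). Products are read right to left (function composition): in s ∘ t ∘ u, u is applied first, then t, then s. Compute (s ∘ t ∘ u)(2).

(s ∘ t ∘ u)(2) = s(t(u(2))). u(2) = 1, then t(1) = 7, then s(7) = 3, so the result is 3.

3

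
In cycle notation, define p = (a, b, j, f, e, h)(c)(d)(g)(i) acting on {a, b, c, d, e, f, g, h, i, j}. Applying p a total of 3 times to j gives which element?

j lies in the 6-cycle (a, b, j, f, e, h).
Advancing 3 steps from j: j → f → e → h.

h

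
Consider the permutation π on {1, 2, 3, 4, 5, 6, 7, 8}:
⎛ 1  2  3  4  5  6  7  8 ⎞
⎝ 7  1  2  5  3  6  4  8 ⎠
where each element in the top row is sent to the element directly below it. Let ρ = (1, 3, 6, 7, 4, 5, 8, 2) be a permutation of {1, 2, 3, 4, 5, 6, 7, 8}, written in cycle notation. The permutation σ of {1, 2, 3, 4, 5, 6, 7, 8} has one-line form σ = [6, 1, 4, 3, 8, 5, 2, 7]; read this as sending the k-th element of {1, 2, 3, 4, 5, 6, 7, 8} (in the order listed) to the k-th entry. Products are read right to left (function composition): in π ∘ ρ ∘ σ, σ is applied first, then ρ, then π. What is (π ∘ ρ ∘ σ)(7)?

(π ∘ ρ ∘ σ)(7) = π(ρ(σ(7))). σ(7) = 2, then ρ(2) = 1, then π(1) = 7, so the result is 7.

7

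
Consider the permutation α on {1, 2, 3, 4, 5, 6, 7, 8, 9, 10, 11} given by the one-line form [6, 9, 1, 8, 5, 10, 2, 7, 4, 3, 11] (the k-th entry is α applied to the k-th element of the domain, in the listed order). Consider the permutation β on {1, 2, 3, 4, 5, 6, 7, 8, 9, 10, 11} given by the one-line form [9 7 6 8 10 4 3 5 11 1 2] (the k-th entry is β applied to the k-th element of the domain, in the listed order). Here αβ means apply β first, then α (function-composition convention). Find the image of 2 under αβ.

2

(αβ)(2) = α(β(2)). β(2) = 7, then α(7) = 2. So (αβ)(2) = 2.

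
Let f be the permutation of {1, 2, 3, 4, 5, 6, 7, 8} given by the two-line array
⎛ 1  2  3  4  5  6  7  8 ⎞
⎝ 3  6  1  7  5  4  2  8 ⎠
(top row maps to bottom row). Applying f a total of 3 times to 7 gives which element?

4

Tracing 7 → 2 → … returns to 7 after 4 steps, so 7 lies in a 4-cycle (2 6 4 7).
Advancing 3 steps from 7: 7 → 2 → 6 → 4.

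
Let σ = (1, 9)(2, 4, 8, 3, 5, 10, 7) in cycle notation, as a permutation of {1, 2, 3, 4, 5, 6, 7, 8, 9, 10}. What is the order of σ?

14

The disjoint cycles have lengths 7, 2, 1.
The order of σ is the least common multiple of its cycle lengths: lcm(7, 2) = 14.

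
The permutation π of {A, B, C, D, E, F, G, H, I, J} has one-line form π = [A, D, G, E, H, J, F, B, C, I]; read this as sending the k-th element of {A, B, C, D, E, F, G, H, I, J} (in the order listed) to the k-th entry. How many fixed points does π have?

The fixed points (elements with π(x) = x) are {A}, so there is 1.

1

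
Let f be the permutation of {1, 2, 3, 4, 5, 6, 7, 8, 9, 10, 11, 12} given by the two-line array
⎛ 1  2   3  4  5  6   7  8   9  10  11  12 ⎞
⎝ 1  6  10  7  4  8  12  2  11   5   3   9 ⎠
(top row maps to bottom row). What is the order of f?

24

Decomposing into disjoint cycles gives cycle lengths 8, 3, 1.
The order of f is the least common multiple of its cycle lengths: lcm(8, 3) = 24.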